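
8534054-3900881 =4633173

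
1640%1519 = 121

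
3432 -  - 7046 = 10478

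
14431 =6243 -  - 8188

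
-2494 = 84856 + -87350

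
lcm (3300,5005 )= 300300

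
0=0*99601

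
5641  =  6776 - 1135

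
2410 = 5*482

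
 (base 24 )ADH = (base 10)6089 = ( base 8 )13711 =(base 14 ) 230D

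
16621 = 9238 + 7383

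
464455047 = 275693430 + 188761617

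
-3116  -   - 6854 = 3738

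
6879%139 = 68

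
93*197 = 18321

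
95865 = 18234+77631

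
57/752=57/752 =0.08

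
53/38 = 53/38 = 1.39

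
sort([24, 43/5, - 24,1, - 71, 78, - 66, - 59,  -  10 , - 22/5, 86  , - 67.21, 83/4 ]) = [ - 71, - 67.21, - 66, - 59, - 24,- 10, - 22/5,1,43/5, 83/4,24 , 78, 86] 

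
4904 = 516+4388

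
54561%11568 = 8289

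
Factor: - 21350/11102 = - 5^2*13^( - 1) =- 25/13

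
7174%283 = 99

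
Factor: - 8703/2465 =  - 3^2*5^( - 1)*17^( - 1 )*29^( - 1 )*967^1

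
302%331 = 302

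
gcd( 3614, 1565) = 1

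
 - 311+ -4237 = - 4548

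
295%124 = 47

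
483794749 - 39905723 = 443889026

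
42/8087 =42/8087 = 0.01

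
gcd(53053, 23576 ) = 7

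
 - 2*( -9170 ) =18340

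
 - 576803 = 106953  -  683756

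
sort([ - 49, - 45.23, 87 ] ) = [ - 49, - 45.23, 87]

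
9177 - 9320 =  -143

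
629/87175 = 629/87175=0.01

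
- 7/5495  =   - 1/785 = -0.00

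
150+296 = 446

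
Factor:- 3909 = - 3^1*1303^1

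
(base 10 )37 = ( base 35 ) 12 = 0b100101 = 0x25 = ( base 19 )1I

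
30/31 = 30/31 = 0.97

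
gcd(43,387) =43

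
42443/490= 86 + 303/490 = 86.62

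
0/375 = 0=0.00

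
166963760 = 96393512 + 70570248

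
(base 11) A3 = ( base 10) 113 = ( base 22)53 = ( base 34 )3b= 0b1110001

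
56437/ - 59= - 56437/59 = -956.56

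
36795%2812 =239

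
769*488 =375272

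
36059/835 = 36059/835 = 43.18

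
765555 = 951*805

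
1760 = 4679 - 2919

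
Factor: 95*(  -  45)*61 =  -  3^2*5^2*19^1*61^1 = -  260775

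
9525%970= 795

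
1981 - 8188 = - 6207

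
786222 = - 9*(-87358) 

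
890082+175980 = 1066062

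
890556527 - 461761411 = 428795116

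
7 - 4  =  3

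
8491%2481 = 1048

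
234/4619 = 234/4619 = 0.05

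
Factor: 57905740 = 2^2 * 5^1*17^1*37^1 * 4603^1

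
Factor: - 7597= - 71^1*107^1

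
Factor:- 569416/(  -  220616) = 11^( - 1)*23^( - 1 )*653^1=653/253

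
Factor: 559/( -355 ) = - 5^(-1)  *  13^1 * 43^1* 71^( - 1 ) 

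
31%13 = 5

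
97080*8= 776640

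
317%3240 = 317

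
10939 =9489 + 1450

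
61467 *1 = 61467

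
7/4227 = 7/4227 = 0.00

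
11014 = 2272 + 8742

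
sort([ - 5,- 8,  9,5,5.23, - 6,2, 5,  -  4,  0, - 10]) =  [ - 10,  -  8, - 6,-5,-4,0,2, 5 , 5,5.23, 9] 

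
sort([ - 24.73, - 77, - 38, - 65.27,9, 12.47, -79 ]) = [ - 79 , - 77, - 65.27, - 38, - 24.73,  9, 12.47 ]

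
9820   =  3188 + 6632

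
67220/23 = 67220/23 =2922.61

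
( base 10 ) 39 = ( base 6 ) 103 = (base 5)124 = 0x27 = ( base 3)1110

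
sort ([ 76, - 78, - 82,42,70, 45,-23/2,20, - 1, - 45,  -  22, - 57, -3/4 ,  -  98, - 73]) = [ - 98, - 82, - 78,-73, - 57, - 45, - 22, - 23/2, - 1, - 3/4 , 20, 42,45,70,76] 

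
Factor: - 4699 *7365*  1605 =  - 55546056675 = - 3^2*5^2 *37^1 *107^1*127^1 * 491^1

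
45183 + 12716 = 57899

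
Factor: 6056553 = 3^1 * 2018851^1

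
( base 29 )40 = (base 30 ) 3Q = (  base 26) 4C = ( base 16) 74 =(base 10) 116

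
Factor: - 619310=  - 2^1*5^1*17^1 * 3643^1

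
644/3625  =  644/3625= 0.18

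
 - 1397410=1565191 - 2962601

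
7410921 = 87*85183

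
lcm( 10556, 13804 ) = 179452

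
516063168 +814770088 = 1330833256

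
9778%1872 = 418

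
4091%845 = 711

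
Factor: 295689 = 3^1*98563^1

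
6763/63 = 6763/63 = 107.35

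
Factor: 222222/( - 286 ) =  - 3^1 * 7^1*37^1 = - 777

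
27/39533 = 27/39533 = 0.00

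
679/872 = 679/872  =  0.78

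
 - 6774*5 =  -33870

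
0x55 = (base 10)85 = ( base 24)3D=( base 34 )2H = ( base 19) 49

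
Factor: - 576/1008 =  - 4/7=- 2^2*7^ ( - 1)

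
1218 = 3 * 406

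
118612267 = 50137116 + 68475151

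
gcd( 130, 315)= 5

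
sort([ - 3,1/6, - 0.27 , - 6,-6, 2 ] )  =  [  -  6,-6,- 3,-0.27, 1/6 , 2 ]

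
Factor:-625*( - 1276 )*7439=5932602500  =  2^2*5^4 *11^1 * 29^1*43^1*173^1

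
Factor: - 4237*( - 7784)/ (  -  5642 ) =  - 2355772/403=- 2^2*13^( - 1) *19^1*31^( -1)*139^1*223^1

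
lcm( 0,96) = 0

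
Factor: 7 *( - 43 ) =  - 301 = - 7^1*43^1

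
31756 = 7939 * 4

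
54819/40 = 54819/40=   1370.47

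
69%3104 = 69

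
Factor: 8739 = 3^2*971^1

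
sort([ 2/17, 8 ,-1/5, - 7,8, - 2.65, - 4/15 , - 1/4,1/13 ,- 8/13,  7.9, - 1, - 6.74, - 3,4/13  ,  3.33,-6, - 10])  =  [-10, - 7, - 6.74,-6, - 3 , - 2.65,-1, - 8/13, - 4/15,-1/4,- 1/5, 1/13, 2/17,4/13, 3.33, 7.9,8,8 ]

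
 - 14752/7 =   -  14752/7 = - 2107.43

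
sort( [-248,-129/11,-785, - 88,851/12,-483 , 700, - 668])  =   [-785, - 668,- 483 , - 248,  -  88,-129/11,851/12,700 ] 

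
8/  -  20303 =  - 8/20303= - 0.00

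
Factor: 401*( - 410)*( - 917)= 150763970 = 2^1*5^1*7^1*41^1*131^1*  401^1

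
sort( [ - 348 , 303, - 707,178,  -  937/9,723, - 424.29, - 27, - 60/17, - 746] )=[ - 746, - 707,-424.29, - 348, - 937/9, - 27, - 60/17, 178,303,723 ]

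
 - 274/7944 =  -1+3835/3972 = - 0.03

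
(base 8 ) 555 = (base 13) 221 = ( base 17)148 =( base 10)365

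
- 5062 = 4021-9083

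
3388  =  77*44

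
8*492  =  3936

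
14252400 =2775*5136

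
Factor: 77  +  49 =2^1*3^2 * 7^1= 126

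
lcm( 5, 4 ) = 20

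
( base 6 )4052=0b1110000000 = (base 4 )32000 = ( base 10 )896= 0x380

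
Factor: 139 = 139^1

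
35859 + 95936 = 131795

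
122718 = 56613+66105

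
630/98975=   126/19795 =0.01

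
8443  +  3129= 11572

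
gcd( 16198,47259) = 89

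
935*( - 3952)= -3695120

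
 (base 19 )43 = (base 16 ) 4f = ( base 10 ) 79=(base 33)2D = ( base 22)3D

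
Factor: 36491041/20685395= 5^ ( - 1)*19^ (-1 )*9467^( - 1)*1586567^1 = 1586567/899365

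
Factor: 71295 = 3^1*5^1*7^2*97^1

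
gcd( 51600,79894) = 86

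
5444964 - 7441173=  -  1996209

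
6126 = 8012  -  1886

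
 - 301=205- 506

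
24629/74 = 24629/74 = 332.82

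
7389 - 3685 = 3704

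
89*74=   6586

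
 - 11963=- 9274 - 2689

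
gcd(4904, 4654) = 2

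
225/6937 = 225/6937  =  0.03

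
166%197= 166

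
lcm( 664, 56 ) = 4648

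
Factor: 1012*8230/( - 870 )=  - 2^2*3^( - 1)*11^1*  23^1*29^(-1 )*823^1 = - 832876/87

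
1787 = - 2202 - - 3989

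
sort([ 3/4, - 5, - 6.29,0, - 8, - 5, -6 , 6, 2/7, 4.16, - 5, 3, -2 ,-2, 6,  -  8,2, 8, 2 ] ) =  [ - 8, - 8,  -  6.29, - 6, - 5, - 5,- 5,  -  2,-2, 0, 2/7, 3/4, 2, 2, 3,4.16, 6,6, 8] 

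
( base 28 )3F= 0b1100011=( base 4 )1203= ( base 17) 5e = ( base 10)99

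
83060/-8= - 10383 + 1/2 = - 10382.50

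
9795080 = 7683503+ 2111577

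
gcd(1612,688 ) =4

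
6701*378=2532978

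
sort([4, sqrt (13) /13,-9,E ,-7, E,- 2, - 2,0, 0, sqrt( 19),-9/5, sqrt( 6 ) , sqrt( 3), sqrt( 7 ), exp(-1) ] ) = [  -  9,-7 , - 2, - 2, - 9/5,0,0,sqrt(13) /13,exp( - 1 ),  sqrt ( 3), sqrt(6),sqrt( 7) , E, E,4, sqrt(19) ] 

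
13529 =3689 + 9840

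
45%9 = 0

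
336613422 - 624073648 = -287460226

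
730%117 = 28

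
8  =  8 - 0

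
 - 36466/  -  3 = 12155 + 1/3 = 12155.33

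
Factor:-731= -17^1*43^1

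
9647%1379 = 1373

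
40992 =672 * 61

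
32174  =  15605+16569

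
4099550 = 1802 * 2275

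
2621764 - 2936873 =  - 315109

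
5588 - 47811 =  - 42223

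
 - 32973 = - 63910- -30937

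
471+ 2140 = 2611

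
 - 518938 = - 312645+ - 206293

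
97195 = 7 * 13885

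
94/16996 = 47/8498 = 0.01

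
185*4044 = 748140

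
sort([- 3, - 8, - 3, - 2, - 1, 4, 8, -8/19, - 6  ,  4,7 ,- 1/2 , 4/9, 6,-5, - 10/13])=[  -  8, - 6,-5, - 3,- 3, - 2, - 1,- 10/13,- 1/2 , - 8/19,4/9,  4,4  ,  6,7,8]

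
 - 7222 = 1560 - 8782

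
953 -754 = 199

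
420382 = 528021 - 107639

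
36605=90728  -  54123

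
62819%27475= 7869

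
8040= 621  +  7419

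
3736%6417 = 3736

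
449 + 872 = 1321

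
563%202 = 159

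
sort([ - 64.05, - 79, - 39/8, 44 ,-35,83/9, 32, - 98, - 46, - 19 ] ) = [ - 98 , - 79, - 64.05,-46,-35, - 19, - 39/8, 83/9,32, 44]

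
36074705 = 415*86927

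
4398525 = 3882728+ 515797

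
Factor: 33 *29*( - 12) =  - 2^2 * 3^2*11^1*29^1 = -11484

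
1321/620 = 1321/620=2.13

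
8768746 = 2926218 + 5842528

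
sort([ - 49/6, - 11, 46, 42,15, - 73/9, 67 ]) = [- 11, - 49/6,  -  73/9,15, 42, 46, 67] 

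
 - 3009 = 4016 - 7025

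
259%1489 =259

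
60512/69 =60512/69=876.99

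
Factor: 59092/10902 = 374/69 = 2^1 * 3^( - 1)*11^1*17^1*23^(-1)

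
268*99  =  26532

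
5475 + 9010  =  14485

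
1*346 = 346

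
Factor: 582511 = 582511^1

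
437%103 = 25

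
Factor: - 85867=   -  17^1 * 5051^1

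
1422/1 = 1422 = 1422.00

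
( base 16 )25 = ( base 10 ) 37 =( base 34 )13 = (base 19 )1I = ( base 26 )1b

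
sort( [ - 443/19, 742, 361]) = [ - 443/19, 361,742]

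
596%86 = 80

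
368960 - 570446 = -201486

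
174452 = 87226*2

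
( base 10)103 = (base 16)67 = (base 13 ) 7c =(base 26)3P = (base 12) 87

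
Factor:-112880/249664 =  - 2^(- 2 )*5^1*17^1*47^( - 1) = - 85/188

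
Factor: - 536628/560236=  - 3^1*197^1*617^ ( - 1)=- 591/617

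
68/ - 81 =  - 68/81 =- 0.84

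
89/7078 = 89/7078 = 0.01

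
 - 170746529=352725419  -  523471948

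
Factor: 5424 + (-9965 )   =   - 4541 = - 19^1*239^1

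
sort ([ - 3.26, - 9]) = [-9, - 3.26]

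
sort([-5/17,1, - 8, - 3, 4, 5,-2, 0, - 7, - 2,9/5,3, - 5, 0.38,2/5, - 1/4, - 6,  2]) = [- 8 ,-7,- 6, - 5,-3,-2 , - 2, - 5/17, -1/4, 0, 0.38, 2/5, 1, 9/5,2, 3,4 , 5]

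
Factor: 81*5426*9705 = 4265405730 = 2^1*3^5*5^1*647^1*2713^1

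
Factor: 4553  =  29^1*157^1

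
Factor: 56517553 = 1151^1*49103^1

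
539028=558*966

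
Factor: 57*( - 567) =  - 3^5* 7^1*19^1 =- 32319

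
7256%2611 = 2034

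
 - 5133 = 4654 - 9787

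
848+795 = 1643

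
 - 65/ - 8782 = 65/8782 = 0.01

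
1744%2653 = 1744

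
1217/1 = 1217 = 1217.00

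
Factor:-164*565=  - 92660 = -2^2*5^1*41^1 * 113^1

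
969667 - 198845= 770822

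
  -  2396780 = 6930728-9327508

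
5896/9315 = 5896/9315 = 0.63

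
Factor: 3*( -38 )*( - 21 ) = 2394 = 2^1*3^2*7^1*19^1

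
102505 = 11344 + 91161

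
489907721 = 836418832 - 346511111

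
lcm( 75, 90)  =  450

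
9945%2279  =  829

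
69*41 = 2829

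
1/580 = 1/580 = 0.00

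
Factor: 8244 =2^2 * 3^2 * 229^1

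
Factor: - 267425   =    -  5^2*19^1*563^1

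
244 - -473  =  717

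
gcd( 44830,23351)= 1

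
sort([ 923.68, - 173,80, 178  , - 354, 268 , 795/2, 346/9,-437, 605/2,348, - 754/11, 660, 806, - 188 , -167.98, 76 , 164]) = [ - 437, - 354, - 188, - 173, - 167.98, - 754/11,  346/9,  76, 80, 164,178, 268, 605/2, 348 , 795/2,660, 806, 923.68]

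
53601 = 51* 1051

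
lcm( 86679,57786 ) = 173358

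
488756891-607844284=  - 119087393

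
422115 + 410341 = 832456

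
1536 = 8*192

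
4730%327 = 152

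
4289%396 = 329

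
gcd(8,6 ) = 2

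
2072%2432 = 2072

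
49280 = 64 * 770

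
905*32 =28960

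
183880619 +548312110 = 732192729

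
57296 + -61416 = -4120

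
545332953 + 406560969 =951893922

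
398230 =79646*5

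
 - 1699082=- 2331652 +632570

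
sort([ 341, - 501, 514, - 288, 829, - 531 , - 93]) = [ - 531 , - 501, - 288, - 93, 341,514 , 829 ] 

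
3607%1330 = 947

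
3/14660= 3/14660 = 0.00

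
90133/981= 91 +862/981 = 91.88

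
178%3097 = 178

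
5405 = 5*1081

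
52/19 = 2 + 14/19 = 2.74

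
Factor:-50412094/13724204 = -25206047/6862102 = -2^( - 1 )*13^ (- 1 )*263927^( - 1) * 25206047^1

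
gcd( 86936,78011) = 1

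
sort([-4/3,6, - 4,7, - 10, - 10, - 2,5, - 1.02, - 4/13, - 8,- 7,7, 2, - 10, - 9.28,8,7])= [ - 10, - 10  , - 10, - 9.28, - 8, - 7, - 4, - 2 ,- 4/3, - 1.02, - 4/13,2, 5, 6, 7, 7, 7,8]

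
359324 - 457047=-97723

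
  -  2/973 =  - 1  +  971/973= - 0.00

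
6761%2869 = 1023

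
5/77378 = 5/77378 =0.00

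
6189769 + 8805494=14995263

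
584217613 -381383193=202834420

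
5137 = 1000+4137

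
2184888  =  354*6172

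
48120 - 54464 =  - 6344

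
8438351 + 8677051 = 17115402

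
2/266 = 1/133  =  0.01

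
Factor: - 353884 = -2^2*88471^1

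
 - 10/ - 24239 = 10/24239 = 0.00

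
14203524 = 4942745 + 9260779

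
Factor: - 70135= - 5^1*13^2*83^1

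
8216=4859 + 3357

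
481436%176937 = 127562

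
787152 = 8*98394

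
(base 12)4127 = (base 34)64f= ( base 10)7087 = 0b1101110101111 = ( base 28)913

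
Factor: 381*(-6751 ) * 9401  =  -3^1*7^1*17^1*43^1*79^1*  127^1*157^1  =  - 24180603531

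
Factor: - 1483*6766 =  - 10033978  =  -2^1 * 17^1*199^1 * 1483^1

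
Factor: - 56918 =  - 2^1*149^1  *  191^1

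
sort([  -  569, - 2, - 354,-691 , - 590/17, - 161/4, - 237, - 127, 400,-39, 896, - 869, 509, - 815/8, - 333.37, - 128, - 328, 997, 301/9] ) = [  -  869, - 691, - 569, - 354, - 333.37, - 328, - 237, - 128, - 127, - 815/8, - 161/4,  -  39 , - 590/17 , - 2, 301/9,400,509 , 896,997 ]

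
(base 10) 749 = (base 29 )po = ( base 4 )23231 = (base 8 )1355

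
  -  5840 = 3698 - 9538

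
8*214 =1712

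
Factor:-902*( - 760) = 685520 = 2^4*5^1*11^1 * 19^1*41^1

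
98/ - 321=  - 1 + 223/321 =- 0.31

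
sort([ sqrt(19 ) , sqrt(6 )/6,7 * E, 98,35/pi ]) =[sqrt( 6) /6,sqrt(19 ), 35/pi, 7*E,98]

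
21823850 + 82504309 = 104328159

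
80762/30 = 2692 + 1/15 = 2692.07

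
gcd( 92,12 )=4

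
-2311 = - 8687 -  - 6376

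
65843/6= 65843/6 = 10973.83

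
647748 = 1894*342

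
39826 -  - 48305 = 88131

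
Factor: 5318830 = 2^1*5^1*11^1*48353^1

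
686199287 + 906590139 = 1592789426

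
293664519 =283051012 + 10613507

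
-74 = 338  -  412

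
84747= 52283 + 32464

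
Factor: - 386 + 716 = 2^1*3^1 * 5^1 * 11^1 =330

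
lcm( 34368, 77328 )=309312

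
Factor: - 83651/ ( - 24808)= 2^ ( - 3)*7^( - 1) * 23^1*443^(-1) * 3637^1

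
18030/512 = 9015/256 = 35.21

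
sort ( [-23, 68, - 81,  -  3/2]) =[ -81, -23, - 3/2, 68 ]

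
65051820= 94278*690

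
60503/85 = 3559/5 = 711.80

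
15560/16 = 1945/2 = 972.50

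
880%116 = 68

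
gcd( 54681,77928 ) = 3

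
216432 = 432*501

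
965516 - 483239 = 482277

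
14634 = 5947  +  8687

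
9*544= 4896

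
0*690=0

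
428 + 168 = 596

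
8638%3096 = 2446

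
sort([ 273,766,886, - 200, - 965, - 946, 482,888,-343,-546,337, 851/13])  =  [ - 965,-946,-546, - 343, - 200,  851/13, 273,337,482, 766,886, 888 ]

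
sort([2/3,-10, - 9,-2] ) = [-10,-9, - 2 , 2/3]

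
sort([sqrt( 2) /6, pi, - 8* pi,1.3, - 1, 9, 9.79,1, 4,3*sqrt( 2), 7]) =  [ - 8*pi, - 1,  sqrt( 2)/6 , 1, 1.3 , pi, 4, 3*sqrt( 2) , 7, 9,9.79]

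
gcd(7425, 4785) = 165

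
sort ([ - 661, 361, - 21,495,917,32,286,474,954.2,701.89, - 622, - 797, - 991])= [ - 991, - 797, - 661,-622, - 21, 32, 286,361, 474, 495,701.89,917 , 954.2]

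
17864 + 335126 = 352990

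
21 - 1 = 20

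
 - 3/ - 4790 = 3/4790 = 0.00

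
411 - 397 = 14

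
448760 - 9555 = 439205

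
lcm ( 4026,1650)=100650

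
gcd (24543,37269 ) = 909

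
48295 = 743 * 65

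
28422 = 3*9474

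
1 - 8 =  - 7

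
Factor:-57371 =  - 103^1*557^1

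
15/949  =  15/949 = 0.02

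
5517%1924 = 1669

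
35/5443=35/5443 = 0.01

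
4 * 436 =1744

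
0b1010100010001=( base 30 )5TN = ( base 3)21101202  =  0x1511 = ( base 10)5393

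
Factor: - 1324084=-2^2*47^1*7043^1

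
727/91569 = 727/91569 = 0.01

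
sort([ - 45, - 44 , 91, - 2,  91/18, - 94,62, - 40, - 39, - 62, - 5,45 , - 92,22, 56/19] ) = [ - 94, - 92, - 62, - 45, - 44, - 40,-39, - 5,- 2, 56/19, 91/18,22,45,62,91 ]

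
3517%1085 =262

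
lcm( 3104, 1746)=27936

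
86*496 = 42656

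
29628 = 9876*3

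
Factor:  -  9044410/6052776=-2^ ( - 2 )*3^(  -  1) * 5^1 * 107^( - 1 )*2357^( - 1 ) * 904441^1 = - 4522205/3026388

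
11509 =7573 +3936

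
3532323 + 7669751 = 11202074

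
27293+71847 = 99140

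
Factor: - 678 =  - 2^1*3^1*113^1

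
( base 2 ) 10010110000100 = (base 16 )2584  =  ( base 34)8AG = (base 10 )9604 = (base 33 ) 8r1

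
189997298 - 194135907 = -4138609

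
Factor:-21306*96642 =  - 2059054452  =  - 2^2*3^3 * 7^1*13^1 * 53^1 * 59^1*67^1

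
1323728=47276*28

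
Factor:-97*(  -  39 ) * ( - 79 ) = - 298857 =- 3^1 * 13^1*79^1 * 97^1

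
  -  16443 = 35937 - 52380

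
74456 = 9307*8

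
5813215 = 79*73585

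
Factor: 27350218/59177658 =13675109/29588829 =3^( - 1)*7^1*313^(- 1 )*31511^( - 1 ) * 1953587^1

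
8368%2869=2630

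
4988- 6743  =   - 1755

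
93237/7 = 93237/7 = 13319.57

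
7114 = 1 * 7114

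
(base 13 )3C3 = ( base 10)666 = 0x29A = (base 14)358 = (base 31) LF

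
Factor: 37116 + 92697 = 129813=3^1 * 43271^1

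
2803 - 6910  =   - 4107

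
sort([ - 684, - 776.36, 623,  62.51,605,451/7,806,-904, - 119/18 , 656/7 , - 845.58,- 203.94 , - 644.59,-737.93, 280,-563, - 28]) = [ - 904,-845.58, - 776.36, - 737.93, - 684, -644.59, - 563,-203.94 , - 28,  -  119/18,62.51,  451/7,656/7, 280, 605, 623, 806]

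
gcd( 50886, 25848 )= 18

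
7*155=1085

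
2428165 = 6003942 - 3575777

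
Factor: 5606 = 2^1*2803^1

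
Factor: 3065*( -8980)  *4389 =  - 120801519300=- 2^2*3^1*5^2*7^1*11^1*19^1*449^1*613^1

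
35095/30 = 1169  +  5/6 = 1169.83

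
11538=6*1923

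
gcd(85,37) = 1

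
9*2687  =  24183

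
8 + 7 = 15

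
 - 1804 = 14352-16156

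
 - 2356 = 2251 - 4607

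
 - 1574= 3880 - 5454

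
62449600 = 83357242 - 20907642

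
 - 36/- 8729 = 36/8729 = 0.00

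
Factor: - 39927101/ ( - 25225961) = 17^1*31^1*239^1*317^1* 25225961^(  -  1 )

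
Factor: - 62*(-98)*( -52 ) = -315952  =  - 2^4*7^2*13^1*31^1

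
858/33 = 26=26.00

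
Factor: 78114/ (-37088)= -2^(-4)*3^1 * 19^( - 1) * 47^1*61^( - 1)*277^1 = -39057/18544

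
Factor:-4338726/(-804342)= 103303/19151 = 11^(-1 ) *19^1*1741^(-1 )*5437^1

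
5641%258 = 223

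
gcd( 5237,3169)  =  1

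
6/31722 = 1/5287 = 0.00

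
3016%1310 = 396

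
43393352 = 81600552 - 38207200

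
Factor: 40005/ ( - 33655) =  - 3^2*7^1*53^( - 1)= -63/53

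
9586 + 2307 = 11893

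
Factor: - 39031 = -23^1 * 1697^1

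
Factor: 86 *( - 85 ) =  -7310 = - 2^1*5^1*17^1*43^1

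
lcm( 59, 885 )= 885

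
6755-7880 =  - 1125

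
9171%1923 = 1479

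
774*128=99072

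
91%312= 91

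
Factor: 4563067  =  109^1*41863^1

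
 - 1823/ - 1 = 1823 + 0/1 =1823.00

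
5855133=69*84857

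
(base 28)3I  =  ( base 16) 66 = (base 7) 204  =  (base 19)57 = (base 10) 102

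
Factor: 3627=3^2*13^1*31^1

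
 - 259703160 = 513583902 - 773287062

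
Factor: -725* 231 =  - 167475=- 3^1*5^2*7^1 * 11^1*29^1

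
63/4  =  15 + 3/4 = 15.75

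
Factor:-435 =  - 3^1 * 5^1*29^1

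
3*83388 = 250164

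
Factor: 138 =2^1*3^1*23^1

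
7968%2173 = 1449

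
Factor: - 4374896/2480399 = -2^4*29^(  -  1 )*127^1*2153^1*85531^(-1)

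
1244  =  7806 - 6562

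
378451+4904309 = 5282760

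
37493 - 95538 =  - 58045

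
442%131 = 49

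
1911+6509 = 8420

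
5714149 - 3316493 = 2397656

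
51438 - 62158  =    -  10720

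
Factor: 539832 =2^3 *3^1*83^1*271^1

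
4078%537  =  319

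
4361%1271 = 548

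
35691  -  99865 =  - 64174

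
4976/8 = 622 = 622.00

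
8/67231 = 8/67231 =0.00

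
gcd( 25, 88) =1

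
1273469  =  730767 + 542702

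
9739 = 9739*1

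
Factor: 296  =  2^3*37^1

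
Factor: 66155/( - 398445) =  - 3^ ( - 1 )* 131^1 * 263^(-1 ) = -131/789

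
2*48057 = 96114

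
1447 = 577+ 870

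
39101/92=425 + 1/92  =  425.01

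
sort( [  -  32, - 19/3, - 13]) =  [ - 32,-13,- 19/3]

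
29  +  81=110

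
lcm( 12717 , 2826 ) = 25434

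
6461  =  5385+1076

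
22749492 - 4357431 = 18392061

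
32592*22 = 717024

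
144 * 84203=12125232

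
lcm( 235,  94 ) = 470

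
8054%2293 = 1175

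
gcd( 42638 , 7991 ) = 1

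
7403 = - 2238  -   - 9641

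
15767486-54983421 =  -  39215935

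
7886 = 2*3943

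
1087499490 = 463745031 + 623754459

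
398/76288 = 199/38144 = 0.01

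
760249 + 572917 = 1333166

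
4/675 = 4/675 = 0.01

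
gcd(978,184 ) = 2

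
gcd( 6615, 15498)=189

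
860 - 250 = 610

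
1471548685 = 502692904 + 968855781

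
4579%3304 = 1275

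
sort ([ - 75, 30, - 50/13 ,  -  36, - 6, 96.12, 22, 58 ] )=[ - 75 ,-36, - 6 ,-50/13,  22, 30, 58, 96.12] 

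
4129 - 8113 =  - 3984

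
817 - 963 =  - 146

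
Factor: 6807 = 3^1 * 2269^1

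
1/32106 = 1/32106 =0.00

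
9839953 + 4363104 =14203057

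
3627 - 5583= - 1956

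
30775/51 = 603+22/51= 603.43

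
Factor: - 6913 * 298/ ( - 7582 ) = 17^ ( - 1 )*31^1*149^1 = 4619/17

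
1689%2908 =1689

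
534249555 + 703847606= 1238097161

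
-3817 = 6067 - 9884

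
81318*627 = 50986386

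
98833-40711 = 58122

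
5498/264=2749/132 = 20.83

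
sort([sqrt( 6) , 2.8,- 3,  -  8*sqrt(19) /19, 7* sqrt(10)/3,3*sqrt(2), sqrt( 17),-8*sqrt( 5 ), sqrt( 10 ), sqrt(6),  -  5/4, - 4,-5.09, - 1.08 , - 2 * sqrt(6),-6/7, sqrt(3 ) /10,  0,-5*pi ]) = [ - 8*sqrt(5 ),-5*pi, - 5.09, - 2*sqrt( 6 ), -4, - 3, -8*sqrt(19)/19,-5/4, - 1.08, - 6/7, 0, sqrt(3)/10, sqrt(6),  sqrt(6 ),  2.8, sqrt( 10 ),sqrt(17), 3 * sqrt(2), 7*sqrt( 10) /3]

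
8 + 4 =12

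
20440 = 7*2920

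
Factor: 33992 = 2^3*7^1*607^1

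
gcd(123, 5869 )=1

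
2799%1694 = 1105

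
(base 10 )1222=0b10011000110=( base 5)14342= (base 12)85A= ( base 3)1200021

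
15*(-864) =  - 12960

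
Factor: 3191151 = 3^1 * 359^1*2963^1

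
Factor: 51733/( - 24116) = -2^(  -  2)*11^1*4703^1*6029^(  -  1 ) 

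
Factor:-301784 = -2^3 * 7^1*17^1 * 317^1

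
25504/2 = 12752= 12752.00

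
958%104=22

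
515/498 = 1+17/498=1.03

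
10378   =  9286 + 1092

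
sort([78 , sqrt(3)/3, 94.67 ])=[sqrt(3) /3,78,94.67]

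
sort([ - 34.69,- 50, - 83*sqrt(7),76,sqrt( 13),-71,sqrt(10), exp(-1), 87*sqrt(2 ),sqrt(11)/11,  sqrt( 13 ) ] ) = [ - 83*sqrt( 7), - 71 ,-50,-34.69, sqrt( 11 ) /11, exp(-1) , sqrt( 10 ) , sqrt( 13), sqrt( 13),76, 87*sqrt( 2)]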